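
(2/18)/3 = 0.04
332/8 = 83/2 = 41.50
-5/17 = -0.29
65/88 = 0.74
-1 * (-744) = 744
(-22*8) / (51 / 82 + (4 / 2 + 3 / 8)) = -57728 / 983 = -58.73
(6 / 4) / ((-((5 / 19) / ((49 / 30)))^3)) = -806954491 / 2250000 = -358.65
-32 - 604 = -636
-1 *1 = -1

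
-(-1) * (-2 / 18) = -1 / 9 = -0.11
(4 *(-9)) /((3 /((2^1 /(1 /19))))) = -456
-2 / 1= -2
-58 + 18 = -40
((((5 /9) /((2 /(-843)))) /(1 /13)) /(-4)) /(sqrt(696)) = 18265*sqrt(174) /8352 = 28.85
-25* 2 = -50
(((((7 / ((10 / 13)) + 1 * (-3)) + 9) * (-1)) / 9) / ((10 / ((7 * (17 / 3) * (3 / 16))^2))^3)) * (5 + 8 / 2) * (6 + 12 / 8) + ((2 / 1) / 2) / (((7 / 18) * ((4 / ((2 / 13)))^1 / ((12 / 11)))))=-1287690831352423293 / 67175972864000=-19168.92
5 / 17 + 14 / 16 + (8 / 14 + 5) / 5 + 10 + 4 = 77509 / 4760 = 16.28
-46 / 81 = -0.57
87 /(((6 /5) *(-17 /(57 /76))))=-435 /136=-3.20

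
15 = 15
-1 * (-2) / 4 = 1 / 2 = 0.50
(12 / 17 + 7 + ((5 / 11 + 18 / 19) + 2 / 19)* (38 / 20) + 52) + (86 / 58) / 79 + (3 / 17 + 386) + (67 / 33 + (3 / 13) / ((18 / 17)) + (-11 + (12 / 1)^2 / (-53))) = 129080741423 / 295179313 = 437.30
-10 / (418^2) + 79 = 6901593 / 87362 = 79.00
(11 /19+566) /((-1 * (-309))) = 10765 /5871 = 1.83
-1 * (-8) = 8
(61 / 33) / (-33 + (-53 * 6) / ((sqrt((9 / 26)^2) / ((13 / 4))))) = -61 / 99616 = -0.00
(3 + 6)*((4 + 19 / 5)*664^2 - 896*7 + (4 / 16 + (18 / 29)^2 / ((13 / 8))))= 6755381657937 / 218660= 30894455.58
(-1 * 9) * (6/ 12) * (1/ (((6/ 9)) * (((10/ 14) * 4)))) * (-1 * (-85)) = -3213/ 16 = -200.81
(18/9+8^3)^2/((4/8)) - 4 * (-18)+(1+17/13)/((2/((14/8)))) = 27480233/52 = 528466.02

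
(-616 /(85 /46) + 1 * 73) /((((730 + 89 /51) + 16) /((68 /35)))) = -0.68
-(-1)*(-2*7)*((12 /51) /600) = -7 /1275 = -0.01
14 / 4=7 / 2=3.50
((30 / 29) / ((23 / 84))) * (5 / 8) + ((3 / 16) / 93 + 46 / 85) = 81676967 / 28120720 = 2.90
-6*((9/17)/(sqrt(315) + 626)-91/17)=162*sqrt(35)/6656537 + 213758502/6656537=32.11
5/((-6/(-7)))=35/6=5.83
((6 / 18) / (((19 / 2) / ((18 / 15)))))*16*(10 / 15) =128 / 285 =0.45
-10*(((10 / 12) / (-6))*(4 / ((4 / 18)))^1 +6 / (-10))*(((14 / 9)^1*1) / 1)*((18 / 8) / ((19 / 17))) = 3689 / 38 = 97.08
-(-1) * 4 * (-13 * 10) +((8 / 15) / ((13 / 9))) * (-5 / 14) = -47332 / 91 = -520.13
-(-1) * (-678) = -678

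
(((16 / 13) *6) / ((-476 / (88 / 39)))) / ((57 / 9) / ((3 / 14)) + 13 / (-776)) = -0.00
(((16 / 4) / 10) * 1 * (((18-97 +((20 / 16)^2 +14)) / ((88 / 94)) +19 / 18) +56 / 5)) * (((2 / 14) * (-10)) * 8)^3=1125420160 / 33957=33142.51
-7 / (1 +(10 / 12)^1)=-42 / 11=-3.82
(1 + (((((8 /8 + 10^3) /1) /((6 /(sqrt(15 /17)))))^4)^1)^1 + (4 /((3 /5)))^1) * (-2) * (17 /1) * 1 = -25100150419081 /1224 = -20506658839.12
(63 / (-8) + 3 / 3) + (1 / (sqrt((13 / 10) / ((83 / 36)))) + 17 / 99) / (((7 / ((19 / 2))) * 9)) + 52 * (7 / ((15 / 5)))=19 * sqrt(10790) / 9828 + 5712305 / 49896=114.69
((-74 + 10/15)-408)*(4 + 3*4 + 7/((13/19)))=-492404/39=-12625.74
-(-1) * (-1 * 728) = -728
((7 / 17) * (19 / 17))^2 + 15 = 1270504 / 83521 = 15.21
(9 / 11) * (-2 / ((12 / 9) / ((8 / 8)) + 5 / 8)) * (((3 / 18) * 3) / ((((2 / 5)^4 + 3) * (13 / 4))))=-540000 / 12709411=-0.04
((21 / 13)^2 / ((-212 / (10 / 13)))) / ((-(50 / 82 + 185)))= 18081 / 354446404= 0.00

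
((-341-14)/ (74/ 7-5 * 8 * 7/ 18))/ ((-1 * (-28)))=3195/ 1256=2.54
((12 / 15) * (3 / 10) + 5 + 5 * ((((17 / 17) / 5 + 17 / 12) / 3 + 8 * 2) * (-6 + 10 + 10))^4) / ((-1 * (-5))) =188585153151053521 / 65610000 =2874335515.18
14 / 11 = 1.27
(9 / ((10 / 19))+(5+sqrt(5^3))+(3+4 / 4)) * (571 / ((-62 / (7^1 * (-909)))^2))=115592580495 * sqrt(5) / 3844+6033932701839 / 38440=224210753.87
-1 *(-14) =14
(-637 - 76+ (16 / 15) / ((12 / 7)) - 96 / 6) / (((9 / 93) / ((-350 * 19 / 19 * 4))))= 284504360 / 27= 10537198.52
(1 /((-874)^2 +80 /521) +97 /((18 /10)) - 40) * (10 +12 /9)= 845706466213 /5372722926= 157.41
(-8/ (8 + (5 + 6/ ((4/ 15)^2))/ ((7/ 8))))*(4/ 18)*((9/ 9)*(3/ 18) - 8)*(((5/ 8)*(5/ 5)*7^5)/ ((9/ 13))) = 1918.40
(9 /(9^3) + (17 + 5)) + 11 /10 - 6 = 13861 /810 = 17.11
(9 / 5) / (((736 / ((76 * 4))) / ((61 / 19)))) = 549 / 230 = 2.39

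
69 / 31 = 2.23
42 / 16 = 21 / 8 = 2.62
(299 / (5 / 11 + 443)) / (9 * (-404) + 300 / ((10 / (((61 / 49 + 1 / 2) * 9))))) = -161161 / 756475362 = -0.00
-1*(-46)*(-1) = -46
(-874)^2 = 763876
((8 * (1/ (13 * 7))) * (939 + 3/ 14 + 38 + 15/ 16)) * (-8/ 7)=-438212/ 4459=-98.28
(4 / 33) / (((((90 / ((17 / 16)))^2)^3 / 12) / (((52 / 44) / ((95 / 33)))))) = 313788397 / 194110936842240000000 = 0.00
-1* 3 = -3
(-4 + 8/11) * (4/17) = -0.77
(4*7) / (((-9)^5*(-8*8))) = 7 / 944784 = 0.00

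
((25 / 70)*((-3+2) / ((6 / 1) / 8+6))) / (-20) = 1 / 378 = 0.00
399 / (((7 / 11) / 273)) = 171171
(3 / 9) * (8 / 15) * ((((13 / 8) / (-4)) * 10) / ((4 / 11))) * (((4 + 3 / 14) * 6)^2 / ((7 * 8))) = -497783 / 21952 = -22.68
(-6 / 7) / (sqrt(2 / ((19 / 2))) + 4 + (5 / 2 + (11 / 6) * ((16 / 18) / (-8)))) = -130815 / 955822 + 2187 * sqrt(19) / 955822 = -0.13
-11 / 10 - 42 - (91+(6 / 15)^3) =-33541 / 250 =-134.16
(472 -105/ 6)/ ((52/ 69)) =603.09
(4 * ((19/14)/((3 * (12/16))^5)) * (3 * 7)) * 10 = 389120/19683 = 19.77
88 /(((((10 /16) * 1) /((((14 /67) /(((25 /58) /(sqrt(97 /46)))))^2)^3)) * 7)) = 3288788993866626496626688 /1343514570129666748046875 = 2.45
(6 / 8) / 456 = 1 / 608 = 0.00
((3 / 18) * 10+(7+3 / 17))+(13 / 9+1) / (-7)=9097 / 1071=8.49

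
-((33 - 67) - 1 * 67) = 101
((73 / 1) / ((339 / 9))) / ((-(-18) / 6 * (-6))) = -73 / 678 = -0.11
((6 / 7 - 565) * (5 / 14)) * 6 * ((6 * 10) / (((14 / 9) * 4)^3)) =-301.09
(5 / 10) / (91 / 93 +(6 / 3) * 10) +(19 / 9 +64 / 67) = 7270877 / 2352906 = 3.09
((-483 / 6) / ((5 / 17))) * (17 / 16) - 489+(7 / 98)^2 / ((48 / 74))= -9170429 / 11760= -779.80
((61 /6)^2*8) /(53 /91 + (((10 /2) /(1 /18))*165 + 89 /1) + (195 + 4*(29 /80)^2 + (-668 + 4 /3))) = 1083555200 /18959445579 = 0.06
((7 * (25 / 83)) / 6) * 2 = 175 / 249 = 0.70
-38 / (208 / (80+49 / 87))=-14.72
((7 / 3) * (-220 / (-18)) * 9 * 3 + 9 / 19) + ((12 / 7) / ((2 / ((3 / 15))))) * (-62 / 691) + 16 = 361389387 / 459515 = 786.46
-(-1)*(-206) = -206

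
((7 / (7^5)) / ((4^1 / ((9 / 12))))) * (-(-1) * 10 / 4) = 15 / 76832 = 0.00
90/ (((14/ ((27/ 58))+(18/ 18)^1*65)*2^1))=1215/ 2567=0.47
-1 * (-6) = 6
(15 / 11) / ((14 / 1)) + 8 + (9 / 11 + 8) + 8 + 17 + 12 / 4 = 6917 / 154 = 44.92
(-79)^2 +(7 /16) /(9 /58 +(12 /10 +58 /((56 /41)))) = 4441277453 /711628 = 6241.01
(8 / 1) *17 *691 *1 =93976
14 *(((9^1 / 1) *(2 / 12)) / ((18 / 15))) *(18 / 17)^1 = 315 / 17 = 18.53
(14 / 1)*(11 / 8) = 77 / 4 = 19.25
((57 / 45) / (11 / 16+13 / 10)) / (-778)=-152 / 185553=-0.00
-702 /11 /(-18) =3.55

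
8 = 8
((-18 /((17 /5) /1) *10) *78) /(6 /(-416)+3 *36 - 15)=-1622400 /36533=-44.41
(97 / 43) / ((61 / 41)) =1.52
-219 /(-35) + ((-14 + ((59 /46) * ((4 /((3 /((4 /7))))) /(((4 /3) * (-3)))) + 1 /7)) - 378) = -931814 /2415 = -385.84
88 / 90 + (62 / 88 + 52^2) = 5357251 / 1980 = 2705.68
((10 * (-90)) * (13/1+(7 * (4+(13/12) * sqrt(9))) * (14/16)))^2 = 170837555625/64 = 2669336806.64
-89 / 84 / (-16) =89 / 1344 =0.07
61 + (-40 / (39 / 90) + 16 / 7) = -2641 / 91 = -29.02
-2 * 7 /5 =-14 /5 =-2.80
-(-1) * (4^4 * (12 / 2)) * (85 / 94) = 65280 / 47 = 1388.94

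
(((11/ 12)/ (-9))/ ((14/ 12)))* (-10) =55/ 63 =0.87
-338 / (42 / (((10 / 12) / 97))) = -845 / 12222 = -0.07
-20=-20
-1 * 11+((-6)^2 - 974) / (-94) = -1.02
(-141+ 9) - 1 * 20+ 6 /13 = -1970 /13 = -151.54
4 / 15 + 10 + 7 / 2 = 413 / 30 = 13.77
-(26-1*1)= -25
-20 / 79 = -0.25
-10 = -10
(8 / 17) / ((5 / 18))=144 / 85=1.69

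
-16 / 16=-1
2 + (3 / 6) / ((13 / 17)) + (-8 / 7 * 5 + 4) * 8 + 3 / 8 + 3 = -5595 / 728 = -7.69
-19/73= -0.26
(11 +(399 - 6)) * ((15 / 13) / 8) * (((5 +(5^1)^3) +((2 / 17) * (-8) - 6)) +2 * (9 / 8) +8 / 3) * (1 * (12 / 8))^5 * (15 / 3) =16018602525 / 56576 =283134.24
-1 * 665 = -665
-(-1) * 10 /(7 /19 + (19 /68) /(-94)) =1214480 /44383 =27.36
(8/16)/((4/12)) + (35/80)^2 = 1.69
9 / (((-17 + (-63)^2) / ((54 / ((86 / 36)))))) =2187 / 42484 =0.05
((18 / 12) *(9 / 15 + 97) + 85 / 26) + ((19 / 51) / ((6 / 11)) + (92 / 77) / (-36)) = 115109066 / 765765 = 150.32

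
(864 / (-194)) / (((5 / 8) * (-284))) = 864 / 34435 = 0.03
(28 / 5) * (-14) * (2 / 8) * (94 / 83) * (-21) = 193452 / 415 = 466.15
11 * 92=1012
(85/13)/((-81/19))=-1.53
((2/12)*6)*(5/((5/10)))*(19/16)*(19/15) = 361/24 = 15.04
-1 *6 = -6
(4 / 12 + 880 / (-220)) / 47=-11 / 141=-0.08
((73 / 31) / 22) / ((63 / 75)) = 1825 / 14322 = 0.13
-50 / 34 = -25 / 17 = -1.47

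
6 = 6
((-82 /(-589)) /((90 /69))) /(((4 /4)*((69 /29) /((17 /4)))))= 20213 /106020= 0.19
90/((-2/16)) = -720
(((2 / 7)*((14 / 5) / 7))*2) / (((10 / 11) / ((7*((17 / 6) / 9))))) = 374 / 675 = 0.55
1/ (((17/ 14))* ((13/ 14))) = 196/ 221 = 0.89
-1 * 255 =-255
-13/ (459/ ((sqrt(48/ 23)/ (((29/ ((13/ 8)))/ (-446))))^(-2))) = -19343/ 890198829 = -0.00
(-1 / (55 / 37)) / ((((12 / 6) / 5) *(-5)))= 37 / 110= 0.34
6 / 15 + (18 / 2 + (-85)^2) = 36172 / 5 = 7234.40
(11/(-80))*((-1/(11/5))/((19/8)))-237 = -9005/38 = -236.97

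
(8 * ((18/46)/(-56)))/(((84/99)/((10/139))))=-1485/313306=-0.00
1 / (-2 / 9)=-9 / 2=-4.50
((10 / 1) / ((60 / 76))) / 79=38 / 237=0.16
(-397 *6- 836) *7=-22526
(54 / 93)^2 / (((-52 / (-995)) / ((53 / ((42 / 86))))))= 61225335 / 87451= 700.11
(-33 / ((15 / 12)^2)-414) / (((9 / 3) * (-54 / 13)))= 23569 / 675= 34.92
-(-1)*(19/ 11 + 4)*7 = 40.09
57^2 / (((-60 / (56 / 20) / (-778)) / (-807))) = -2379850263 / 25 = -95194010.52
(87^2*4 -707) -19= 29550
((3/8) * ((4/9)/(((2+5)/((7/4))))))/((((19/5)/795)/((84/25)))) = 1113/38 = 29.29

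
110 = 110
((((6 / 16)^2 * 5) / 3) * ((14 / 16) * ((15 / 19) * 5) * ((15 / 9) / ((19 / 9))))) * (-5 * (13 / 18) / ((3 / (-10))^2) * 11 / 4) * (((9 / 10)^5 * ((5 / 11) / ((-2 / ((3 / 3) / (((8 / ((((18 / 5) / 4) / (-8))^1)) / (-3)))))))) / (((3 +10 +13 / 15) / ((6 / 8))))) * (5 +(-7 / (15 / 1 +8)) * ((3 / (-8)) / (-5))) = 201721717575 / 1876900708352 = 0.11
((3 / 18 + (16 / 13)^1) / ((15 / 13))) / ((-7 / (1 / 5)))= -109 / 3150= -0.03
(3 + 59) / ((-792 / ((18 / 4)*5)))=-155 / 88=-1.76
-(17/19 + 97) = -1860/19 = -97.89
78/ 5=15.60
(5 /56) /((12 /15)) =25 /224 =0.11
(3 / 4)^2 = 9 / 16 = 0.56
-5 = -5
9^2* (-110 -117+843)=49896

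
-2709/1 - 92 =-2801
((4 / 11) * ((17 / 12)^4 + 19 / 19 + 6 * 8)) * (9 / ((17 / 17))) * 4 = 1099585 / 1584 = 694.18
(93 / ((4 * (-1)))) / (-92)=93 / 368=0.25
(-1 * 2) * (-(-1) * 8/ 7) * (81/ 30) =-216/ 35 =-6.17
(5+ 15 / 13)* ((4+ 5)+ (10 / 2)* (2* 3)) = 240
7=7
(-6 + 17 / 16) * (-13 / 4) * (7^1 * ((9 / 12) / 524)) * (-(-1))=21567 / 134144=0.16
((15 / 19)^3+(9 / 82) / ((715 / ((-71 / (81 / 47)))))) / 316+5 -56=-58326695951713 / 1143695175480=-51.00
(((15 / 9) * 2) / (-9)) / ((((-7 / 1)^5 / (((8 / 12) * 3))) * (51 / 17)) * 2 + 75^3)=-5 / 5014629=-0.00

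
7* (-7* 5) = -245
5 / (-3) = -5 / 3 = -1.67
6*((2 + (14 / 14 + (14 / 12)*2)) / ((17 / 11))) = 352 / 17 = 20.71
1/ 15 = 0.07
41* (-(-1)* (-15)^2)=9225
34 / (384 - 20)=17 / 182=0.09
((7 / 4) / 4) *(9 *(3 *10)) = 945 / 8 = 118.12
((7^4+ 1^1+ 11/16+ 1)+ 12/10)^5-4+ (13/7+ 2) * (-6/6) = 1845108034532548509744560657/22937600000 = 80440326561303210.00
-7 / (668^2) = -7 / 446224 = -0.00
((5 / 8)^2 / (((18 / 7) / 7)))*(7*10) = 42875 / 576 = 74.44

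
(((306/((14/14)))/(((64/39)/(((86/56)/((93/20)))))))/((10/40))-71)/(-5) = -304379/8680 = -35.07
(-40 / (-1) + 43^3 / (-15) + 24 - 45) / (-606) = 39611 / 4545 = 8.72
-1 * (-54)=54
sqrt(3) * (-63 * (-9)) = 567 * sqrt(3) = 982.07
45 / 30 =3 / 2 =1.50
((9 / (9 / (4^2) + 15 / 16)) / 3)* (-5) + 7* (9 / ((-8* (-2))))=-97 / 16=-6.06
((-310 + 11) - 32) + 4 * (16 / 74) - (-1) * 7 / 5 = -60816 / 185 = -328.74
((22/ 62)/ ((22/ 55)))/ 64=55/ 3968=0.01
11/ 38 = 0.29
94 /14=47 /7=6.71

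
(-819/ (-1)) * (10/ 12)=1365/ 2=682.50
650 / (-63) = -650 / 63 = -10.32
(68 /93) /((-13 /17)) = -1156 /1209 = -0.96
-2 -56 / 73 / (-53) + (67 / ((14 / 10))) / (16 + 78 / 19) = 4084517 / 10345706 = 0.39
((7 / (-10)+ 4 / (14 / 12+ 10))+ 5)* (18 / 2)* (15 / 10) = 84267 / 1340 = 62.89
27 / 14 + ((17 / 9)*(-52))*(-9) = 12403 / 14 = 885.93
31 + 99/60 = 653/20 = 32.65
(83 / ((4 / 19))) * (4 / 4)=1577 / 4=394.25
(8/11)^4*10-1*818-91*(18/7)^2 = -145215538/102487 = -1416.92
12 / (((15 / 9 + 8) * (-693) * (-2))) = 2 / 2233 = 0.00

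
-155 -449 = -604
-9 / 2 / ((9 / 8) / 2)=-8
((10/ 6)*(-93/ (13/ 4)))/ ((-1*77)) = 620/ 1001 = 0.62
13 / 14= 0.93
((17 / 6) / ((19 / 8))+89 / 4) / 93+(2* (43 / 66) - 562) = -130720409 / 233244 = -560.44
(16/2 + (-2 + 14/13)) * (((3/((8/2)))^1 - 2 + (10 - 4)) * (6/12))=437/26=16.81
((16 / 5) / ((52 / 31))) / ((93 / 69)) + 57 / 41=7477 / 2665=2.81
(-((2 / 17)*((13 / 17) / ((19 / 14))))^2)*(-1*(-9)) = -1192464 / 30151081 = -0.04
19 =19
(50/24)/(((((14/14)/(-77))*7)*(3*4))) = -275/144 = -1.91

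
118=118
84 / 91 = 12 / 13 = 0.92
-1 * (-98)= 98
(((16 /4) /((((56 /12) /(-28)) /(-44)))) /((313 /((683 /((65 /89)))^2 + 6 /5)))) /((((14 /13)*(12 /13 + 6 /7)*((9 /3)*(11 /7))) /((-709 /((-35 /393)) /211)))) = 2745551120239048 /222895125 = 12317681.33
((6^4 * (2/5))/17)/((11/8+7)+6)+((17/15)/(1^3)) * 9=120441/9775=12.32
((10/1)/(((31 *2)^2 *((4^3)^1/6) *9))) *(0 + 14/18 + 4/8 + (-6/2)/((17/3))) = 1145/56460672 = 0.00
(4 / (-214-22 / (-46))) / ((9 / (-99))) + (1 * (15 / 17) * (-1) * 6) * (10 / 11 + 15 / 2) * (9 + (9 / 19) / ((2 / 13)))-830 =-2807269349 / 2052798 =-1367.53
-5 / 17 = -0.29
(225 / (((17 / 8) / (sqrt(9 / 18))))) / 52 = 225 * sqrt(2) / 221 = 1.44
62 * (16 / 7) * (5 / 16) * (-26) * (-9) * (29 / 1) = 2103660 / 7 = 300522.86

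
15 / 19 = 0.79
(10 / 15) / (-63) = -2 / 189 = -0.01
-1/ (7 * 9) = -1/ 63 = -0.02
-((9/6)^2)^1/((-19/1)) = 9/76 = 0.12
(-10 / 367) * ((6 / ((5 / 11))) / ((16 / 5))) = -165 / 1468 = -0.11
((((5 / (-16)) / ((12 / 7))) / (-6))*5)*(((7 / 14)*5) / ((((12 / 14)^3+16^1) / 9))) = 300125 / 1460224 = 0.21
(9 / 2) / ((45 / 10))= 1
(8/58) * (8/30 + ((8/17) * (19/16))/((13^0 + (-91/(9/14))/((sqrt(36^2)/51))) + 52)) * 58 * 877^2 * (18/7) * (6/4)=29574849806568/4740365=6238939.37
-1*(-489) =489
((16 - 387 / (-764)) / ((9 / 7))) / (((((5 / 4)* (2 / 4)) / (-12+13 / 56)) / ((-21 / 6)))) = 58174543 / 68760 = 846.05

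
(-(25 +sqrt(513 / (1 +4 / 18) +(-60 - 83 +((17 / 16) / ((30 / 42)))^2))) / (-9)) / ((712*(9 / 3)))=sqrt(216011081) / 16917120 +25 / 19224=0.00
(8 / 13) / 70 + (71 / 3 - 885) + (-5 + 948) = 111487 / 1365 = 81.68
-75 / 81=-25 / 27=-0.93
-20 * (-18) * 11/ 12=330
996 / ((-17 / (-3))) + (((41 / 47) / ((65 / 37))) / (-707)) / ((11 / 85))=14197781623 / 80779699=175.76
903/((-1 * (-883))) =903/883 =1.02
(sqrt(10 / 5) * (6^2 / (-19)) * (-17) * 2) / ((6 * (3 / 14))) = 952 * sqrt(2) / 19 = 70.86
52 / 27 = 1.93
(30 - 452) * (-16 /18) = 3376 /9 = 375.11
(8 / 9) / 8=1 / 9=0.11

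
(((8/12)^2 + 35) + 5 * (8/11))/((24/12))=3869/198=19.54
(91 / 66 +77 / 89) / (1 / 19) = 42.64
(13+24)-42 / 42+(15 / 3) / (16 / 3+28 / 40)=6666 / 181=36.83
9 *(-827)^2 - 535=6154826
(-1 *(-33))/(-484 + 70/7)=-11/158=-0.07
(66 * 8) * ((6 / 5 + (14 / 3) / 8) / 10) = 2354 / 25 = 94.16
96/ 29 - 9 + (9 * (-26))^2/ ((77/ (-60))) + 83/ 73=-6955849246/ 163009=-42671.57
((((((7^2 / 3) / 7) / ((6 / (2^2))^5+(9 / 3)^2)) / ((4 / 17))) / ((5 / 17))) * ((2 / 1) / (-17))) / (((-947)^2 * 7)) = -272 / 7143083685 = -0.00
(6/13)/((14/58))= 174/91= 1.91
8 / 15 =0.53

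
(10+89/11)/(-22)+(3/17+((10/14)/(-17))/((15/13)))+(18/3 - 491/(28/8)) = -11660423/86394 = -134.97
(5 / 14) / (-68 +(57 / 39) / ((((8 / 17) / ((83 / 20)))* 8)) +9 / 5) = -41600 / 7523313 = -0.01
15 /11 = 1.36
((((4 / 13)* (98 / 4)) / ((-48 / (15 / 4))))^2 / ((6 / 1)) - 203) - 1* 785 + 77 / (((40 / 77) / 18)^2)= 2374155012433 / 25958400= 91459.99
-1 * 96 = -96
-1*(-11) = 11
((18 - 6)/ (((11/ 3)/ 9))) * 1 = 324/ 11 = 29.45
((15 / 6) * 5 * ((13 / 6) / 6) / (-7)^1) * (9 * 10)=-1625 / 28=-58.04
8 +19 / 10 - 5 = 49 / 10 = 4.90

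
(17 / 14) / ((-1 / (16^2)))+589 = 1947 / 7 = 278.14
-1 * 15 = -15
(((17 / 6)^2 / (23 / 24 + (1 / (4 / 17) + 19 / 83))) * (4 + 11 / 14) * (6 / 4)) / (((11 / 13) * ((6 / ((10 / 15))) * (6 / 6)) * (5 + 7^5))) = 20892677 / 252377809992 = 0.00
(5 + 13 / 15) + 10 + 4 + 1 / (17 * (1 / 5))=20.16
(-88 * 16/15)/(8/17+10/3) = -11968/485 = -24.68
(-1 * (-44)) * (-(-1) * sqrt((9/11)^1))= 12 * sqrt(11)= 39.80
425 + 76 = 501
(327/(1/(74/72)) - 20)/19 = 3793/228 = 16.64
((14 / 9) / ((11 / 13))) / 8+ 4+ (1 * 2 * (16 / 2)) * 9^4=41572171 / 396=104980.23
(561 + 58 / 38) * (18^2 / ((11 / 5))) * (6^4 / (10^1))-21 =2243962587 / 209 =10736663.10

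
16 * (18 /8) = 36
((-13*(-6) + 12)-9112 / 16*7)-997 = -9787 / 2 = -4893.50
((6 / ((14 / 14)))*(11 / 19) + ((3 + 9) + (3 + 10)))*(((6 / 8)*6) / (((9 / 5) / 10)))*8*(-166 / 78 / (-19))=8980600 / 14079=637.87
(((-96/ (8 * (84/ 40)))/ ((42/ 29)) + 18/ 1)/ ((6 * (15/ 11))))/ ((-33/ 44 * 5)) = -45452/ 99225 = -0.46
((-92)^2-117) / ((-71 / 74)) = -617678 / 71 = -8699.69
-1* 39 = -39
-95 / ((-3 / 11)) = 1045 / 3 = 348.33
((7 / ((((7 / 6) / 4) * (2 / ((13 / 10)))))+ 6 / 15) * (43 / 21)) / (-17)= -1.93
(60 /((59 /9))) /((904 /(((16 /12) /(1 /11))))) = 990 /6667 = 0.15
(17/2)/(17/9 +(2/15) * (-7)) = 765/86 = 8.90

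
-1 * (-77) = 77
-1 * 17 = -17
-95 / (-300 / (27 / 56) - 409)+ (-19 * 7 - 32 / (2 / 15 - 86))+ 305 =257703967 / 1494241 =172.46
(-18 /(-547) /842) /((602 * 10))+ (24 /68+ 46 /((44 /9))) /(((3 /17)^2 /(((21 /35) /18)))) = 717043365767 /68623223130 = 10.45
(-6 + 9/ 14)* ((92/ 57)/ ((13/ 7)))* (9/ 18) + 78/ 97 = -1.52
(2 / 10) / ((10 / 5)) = 0.10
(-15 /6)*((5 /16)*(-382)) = 4775 /16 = 298.44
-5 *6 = -30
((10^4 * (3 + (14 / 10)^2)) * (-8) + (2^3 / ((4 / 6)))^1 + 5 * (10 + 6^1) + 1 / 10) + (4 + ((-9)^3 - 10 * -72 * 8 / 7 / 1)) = -27762703 / 70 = -396610.04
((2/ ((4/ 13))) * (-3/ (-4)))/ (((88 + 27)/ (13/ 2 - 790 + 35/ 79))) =-4825197/ 145360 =-33.19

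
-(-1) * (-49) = -49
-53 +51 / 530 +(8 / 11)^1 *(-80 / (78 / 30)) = -5705577 / 75790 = -75.28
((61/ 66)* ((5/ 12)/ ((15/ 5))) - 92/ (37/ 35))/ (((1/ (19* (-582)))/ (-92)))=-323828010215/ 3663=-88405135.19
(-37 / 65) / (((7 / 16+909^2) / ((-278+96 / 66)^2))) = -421402176 / 7998404315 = -0.05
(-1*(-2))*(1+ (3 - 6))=-4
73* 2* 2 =292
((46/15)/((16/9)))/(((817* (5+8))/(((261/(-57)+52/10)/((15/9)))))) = 12213/201799000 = 0.00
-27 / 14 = -1.93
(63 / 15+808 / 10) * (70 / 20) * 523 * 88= 13692140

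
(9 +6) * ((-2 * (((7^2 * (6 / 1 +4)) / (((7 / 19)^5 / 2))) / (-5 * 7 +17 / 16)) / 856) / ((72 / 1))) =123804950 / 59785929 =2.07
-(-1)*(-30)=-30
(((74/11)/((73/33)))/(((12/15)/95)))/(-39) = -9.26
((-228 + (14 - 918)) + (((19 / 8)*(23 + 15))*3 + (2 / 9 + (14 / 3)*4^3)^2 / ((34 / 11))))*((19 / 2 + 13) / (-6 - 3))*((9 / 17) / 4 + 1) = -59463417475 / 749088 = -79381.08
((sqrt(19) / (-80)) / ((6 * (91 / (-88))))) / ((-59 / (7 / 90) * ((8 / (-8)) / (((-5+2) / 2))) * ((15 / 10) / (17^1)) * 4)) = -187 * sqrt(19) / 16567200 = -0.00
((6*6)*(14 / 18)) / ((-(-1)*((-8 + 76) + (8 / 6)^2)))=63 / 157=0.40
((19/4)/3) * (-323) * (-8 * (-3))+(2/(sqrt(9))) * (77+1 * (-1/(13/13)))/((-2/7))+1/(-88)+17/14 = -23007841/1848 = -12450.13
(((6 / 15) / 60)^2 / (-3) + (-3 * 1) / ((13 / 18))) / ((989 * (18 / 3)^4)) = -3645013 / 1124730360000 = -0.00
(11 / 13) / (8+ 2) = 11 / 130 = 0.08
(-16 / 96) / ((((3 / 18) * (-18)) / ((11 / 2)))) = 11 / 36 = 0.31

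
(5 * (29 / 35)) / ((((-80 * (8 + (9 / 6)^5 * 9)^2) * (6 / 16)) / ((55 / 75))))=-0.00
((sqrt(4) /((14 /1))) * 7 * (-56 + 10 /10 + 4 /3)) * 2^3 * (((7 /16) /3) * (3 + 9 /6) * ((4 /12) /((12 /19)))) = -21413 /144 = -148.70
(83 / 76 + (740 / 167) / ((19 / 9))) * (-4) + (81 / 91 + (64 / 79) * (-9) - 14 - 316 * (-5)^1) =1546.83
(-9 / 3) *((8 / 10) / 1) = -12 / 5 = -2.40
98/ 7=14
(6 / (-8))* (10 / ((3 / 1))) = -5 / 2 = -2.50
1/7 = 0.14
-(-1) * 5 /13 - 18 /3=-73 /13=-5.62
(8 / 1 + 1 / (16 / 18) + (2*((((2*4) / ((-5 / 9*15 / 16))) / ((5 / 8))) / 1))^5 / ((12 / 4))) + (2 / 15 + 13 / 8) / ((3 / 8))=-210119913861814658251 / 2197265625000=-95627907.46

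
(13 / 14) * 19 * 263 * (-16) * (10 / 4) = -1299220 / 7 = -185602.86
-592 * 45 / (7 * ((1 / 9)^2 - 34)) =2157840 / 19271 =111.97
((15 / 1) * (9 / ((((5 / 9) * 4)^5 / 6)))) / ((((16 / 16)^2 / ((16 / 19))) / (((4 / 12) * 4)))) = 1594323 / 95000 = 16.78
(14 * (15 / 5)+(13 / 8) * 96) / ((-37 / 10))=-1980 / 37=-53.51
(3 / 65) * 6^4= 3888 / 65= 59.82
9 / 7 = 1.29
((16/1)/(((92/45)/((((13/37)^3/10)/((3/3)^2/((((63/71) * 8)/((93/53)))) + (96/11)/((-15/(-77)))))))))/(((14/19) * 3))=796456440/2336446769519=0.00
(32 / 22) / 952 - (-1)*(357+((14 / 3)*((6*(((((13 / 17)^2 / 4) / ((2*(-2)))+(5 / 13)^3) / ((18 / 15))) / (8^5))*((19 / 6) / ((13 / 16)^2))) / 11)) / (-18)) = 978634159092931555 / 2741260425007104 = 357.00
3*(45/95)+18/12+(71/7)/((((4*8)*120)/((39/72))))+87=1102205057/12257280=89.92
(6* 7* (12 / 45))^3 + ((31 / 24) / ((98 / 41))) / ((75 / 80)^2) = 232441648 / 165375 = 1405.54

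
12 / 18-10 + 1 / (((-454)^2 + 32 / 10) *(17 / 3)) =-163521217 / 17520132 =-9.33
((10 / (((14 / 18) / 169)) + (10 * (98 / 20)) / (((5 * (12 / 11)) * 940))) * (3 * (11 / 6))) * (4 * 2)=9436325503 / 98700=95606.13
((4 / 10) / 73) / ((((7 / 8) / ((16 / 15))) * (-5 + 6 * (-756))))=-256 / 174033825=-0.00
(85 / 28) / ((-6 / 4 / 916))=-38930 / 21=-1853.81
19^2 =361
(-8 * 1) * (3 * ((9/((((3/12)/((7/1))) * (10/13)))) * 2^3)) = -314496/5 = -62899.20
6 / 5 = 1.20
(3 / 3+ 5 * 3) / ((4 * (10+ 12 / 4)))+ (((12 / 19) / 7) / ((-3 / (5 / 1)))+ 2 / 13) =538 / 1729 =0.31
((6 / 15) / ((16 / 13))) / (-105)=-13 / 4200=-0.00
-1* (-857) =857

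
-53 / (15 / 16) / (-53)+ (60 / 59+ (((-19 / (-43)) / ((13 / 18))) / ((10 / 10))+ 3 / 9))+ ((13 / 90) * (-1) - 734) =-2170163387 / 2968290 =-731.12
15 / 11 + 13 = 158 / 11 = 14.36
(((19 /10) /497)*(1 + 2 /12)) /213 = 0.00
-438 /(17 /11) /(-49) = 4818 /833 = 5.78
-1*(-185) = 185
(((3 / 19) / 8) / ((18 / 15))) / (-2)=-5 / 608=-0.01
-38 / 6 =-19 / 3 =-6.33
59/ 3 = 19.67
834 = 834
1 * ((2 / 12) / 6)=1 / 36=0.03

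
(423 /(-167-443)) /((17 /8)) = -1692 /5185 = -0.33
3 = 3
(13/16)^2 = 169/256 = 0.66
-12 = -12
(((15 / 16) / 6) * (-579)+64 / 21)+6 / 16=-58495 / 672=-87.05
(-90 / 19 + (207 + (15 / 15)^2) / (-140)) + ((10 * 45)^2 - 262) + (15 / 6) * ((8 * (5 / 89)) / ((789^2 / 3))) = 2483669491390736 / 12281301795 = 202231.78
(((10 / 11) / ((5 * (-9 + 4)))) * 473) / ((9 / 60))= -344 / 3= -114.67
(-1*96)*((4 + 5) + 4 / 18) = -2656 / 3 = -885.33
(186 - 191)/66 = -5/66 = -0.08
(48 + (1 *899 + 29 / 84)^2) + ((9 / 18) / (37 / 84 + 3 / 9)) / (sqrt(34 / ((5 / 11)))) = 21 *sqrt(1870) / 12155 + 5707385713 / 7056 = 808869.93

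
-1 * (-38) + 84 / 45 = 598 / 15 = 39.87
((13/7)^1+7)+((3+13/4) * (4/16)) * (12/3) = 423/28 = 15.11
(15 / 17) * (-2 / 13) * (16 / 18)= -80 / 663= -0.12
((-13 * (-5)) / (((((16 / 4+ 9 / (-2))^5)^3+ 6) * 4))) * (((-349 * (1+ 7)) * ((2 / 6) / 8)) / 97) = -185835520 / 57212637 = -3.25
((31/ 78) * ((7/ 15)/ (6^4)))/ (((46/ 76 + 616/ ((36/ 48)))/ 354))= 243257/ 3946686120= 0.00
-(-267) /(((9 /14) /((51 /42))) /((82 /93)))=124066 /279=444.68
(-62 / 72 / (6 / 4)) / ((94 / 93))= -961 / 1692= -0.57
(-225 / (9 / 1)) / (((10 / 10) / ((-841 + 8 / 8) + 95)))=18625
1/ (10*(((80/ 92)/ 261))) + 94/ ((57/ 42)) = 377257/ 3800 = 99.28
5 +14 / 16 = 47 / 8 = 5.88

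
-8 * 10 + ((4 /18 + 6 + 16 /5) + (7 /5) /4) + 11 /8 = -24787 /360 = -68.85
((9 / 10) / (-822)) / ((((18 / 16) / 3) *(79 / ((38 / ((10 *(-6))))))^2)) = -361 / 1923788250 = -0.00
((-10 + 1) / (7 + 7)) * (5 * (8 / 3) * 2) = -120 / 7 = -17.14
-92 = -92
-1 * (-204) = 204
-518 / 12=-259 / 6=-43.17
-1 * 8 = -8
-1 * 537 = -537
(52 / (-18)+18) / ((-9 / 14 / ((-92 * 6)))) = 350336 / 27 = 12975.41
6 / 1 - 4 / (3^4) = 482 / 81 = 5.95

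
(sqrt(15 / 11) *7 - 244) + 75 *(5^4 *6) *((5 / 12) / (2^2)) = 7 *sqrt(165) / 11 + 232423 / 8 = 29061.05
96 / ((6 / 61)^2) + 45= 29903 / 3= 9967.67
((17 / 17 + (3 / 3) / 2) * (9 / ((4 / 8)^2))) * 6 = 324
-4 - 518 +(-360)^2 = 129078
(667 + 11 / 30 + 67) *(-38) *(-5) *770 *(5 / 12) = 44765768.06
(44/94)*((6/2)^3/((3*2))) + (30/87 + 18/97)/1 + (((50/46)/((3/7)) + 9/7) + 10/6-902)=-57080967052/63857913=-893.87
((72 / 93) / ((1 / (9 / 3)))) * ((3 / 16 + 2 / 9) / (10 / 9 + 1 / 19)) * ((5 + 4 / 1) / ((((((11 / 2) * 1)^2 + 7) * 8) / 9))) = 817209 / 3676724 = 0.22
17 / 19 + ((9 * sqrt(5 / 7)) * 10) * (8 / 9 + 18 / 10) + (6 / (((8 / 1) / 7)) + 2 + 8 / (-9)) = 4963 / 684 + 242 * sqrt(35) / 7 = 211.78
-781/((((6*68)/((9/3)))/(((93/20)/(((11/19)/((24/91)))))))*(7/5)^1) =-376371/43316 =-8.69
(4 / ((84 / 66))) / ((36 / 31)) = 341 / 126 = 2.71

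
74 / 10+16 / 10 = 9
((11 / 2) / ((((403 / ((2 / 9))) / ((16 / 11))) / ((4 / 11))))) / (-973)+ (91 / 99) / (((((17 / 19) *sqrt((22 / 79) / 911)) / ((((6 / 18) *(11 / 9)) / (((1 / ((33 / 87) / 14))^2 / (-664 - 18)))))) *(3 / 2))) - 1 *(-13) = 504657089 / 38819781 - 926497 *sqrt(1583318) / 145915182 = 5.01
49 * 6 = 294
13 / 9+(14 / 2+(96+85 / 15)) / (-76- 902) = 4 / 3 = 1.33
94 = 94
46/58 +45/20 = 353/116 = 3.04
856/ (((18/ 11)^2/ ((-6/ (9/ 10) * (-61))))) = 31590680/ 243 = 130002.80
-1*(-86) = 86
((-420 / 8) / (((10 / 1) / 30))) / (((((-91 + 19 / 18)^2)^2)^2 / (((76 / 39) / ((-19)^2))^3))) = -4114118615040 / 711321031847360594825774915828743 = -0.00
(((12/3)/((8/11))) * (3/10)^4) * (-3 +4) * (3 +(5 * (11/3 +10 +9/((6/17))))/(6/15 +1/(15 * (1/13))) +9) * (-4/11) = -512811/190000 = -2.70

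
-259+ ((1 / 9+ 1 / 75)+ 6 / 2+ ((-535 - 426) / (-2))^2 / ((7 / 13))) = 2699686909 / 6300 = 428521.73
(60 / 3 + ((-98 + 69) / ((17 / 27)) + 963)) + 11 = 16115 / 17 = 947.94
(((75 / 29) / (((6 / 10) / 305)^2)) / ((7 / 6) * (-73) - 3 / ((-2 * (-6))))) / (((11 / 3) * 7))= -27907500 / 91553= -304.82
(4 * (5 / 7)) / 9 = 20 / 63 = 0.32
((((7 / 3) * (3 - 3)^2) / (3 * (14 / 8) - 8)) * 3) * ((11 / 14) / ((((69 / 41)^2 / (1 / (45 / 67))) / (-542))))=0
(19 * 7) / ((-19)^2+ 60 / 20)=19 / 52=0.37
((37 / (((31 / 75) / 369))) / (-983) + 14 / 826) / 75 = -60384052 / 134843025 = -0.45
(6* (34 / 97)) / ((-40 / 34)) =-867 / 485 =-1.79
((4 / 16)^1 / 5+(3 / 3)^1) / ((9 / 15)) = 7 / 4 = 1.75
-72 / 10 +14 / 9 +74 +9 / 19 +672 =633409 / 855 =740.83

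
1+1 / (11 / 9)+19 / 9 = 389 / 99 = 3.93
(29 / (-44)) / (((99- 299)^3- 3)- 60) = 29 / 352002772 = 0.00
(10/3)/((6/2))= 10/9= 1.11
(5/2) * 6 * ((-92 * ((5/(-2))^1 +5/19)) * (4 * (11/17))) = 151800/19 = 7989.47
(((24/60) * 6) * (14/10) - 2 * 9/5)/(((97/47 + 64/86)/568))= -6887568/141875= -48.55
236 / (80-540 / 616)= 36344 / 12185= 2.98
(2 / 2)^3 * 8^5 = 32768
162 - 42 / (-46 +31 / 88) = 218150 / 1339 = 162.92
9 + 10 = 19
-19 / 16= -1.19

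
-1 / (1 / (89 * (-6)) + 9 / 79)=-42186 / 4727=-8.92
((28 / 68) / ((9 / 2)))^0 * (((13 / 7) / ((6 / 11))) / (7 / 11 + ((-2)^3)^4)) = 1573 / 1892646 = 0.00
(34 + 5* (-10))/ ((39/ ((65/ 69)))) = -80/ 207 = -0.39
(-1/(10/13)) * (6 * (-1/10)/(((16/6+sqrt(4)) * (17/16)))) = 468/2975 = 0.16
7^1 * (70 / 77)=70 / 11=6.36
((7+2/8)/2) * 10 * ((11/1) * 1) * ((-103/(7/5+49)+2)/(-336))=0.05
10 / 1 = 10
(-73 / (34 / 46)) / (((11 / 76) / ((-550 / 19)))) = 335800 / 17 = 19752.94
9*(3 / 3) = 9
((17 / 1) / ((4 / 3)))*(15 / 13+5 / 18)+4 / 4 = 6007 / 312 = 19.25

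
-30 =-30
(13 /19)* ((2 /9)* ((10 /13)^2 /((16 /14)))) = 175 /2223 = 0.08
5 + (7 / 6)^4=8881 / 1296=6.85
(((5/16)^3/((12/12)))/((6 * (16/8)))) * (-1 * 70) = -0.18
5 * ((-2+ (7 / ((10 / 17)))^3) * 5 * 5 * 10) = 8415795 / 4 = 2103948.75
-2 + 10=8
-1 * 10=-10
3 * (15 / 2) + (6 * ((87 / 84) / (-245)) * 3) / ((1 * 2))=154089 / 6860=22.46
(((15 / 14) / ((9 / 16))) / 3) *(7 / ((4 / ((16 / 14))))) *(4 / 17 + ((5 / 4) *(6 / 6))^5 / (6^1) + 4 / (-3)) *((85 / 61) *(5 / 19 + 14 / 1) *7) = -104.13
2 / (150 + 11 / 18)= 36 / 2711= 0.01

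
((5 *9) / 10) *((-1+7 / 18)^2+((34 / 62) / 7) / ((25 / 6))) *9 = 689473 / 43400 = 15.89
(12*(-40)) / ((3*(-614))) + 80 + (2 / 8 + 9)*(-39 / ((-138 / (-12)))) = 690439 / 14122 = 48.89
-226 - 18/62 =-7015/31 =-226.29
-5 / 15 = -1 / 3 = -0.33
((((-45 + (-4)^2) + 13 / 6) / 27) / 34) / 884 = -161 / 4869072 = -0.00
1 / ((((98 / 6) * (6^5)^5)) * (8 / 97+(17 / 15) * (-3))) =-485 / 747157446189229195395072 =-0.00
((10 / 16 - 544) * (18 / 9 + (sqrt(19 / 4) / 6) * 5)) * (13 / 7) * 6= -24219 / 2 - 40365 * sqrt(19) / 16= -23106.18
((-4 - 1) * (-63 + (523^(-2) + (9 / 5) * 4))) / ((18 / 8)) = 305258344 / 2461761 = 124.00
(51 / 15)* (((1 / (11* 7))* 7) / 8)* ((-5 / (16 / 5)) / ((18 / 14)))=-595 / 12672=-0.05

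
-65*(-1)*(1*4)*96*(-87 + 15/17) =-2149496.47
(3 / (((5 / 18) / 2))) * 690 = 14904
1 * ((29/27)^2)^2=707281/531441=1.33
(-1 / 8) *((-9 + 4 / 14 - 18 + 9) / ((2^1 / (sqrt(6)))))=31 *sqrt(6) / 28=2.71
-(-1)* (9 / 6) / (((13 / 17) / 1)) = 1.96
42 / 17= 2.47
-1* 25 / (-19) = 25 / 19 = 1.32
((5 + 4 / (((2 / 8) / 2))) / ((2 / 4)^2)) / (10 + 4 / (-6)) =111 / 7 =15.86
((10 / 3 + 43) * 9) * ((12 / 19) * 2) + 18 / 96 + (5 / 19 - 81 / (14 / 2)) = 57749 / 112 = 515.62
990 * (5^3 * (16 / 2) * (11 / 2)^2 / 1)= 29947500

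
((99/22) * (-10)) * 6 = -270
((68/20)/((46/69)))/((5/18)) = 459/25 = 18.36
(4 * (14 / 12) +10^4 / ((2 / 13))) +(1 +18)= 195071 / 3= 65023.67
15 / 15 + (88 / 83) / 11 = 91 / 83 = 1.10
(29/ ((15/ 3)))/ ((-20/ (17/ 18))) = -493/ 1800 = -0.27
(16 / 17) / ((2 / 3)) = 24 / 17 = 1.41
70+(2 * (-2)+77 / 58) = 3905 / 58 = 67.33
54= 54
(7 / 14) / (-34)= -1 / 68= -0.01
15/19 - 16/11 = -139/209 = -0.67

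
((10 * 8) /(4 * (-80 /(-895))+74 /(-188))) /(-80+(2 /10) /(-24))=161529600 /5827807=27.72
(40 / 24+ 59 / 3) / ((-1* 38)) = -32 / 57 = -0.56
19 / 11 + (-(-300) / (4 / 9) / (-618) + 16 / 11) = 4735 / 2266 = 2.09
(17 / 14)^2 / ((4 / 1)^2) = 289 / 3136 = 0.09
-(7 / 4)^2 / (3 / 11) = -539 / 48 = -11.23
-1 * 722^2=-521284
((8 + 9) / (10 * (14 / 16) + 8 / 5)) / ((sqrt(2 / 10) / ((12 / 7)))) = 1360 * sqrt(5) / 483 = 6.30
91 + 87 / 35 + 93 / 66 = 73069 / 770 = 94.89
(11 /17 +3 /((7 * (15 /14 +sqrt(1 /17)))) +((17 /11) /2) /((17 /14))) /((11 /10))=11570700 /7464853 - 840 * sqrt(17) /39919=1.46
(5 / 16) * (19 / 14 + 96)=6815 / 224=30.42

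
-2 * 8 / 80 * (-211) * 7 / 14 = 211 / 10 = 21.10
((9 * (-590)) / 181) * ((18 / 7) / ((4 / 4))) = -95580 / 1267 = -75.44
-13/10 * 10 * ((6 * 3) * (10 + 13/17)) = -42822/17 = -2518.94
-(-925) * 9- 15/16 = 133185/16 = 8324.06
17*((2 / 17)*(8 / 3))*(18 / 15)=32 / 5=6.40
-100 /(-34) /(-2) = -25 /17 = -1.47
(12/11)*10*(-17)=-2040/11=-185.45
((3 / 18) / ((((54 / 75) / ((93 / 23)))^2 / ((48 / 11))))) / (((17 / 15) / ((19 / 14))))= 57059375 / 2077383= 27.47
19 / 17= 1.12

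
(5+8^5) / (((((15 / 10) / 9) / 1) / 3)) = 589914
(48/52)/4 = 3/13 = 0.23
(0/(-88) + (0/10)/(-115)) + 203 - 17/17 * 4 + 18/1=217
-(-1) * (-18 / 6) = -3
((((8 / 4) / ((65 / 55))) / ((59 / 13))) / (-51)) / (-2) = 11 / 3009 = 0.00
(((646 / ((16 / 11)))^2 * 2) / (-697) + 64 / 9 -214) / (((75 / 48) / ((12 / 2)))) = -9126137 / 3075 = -2967.85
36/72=1/2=0.50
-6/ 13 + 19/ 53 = -71/ 689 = -0.10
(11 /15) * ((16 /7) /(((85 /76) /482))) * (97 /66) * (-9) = -28426432 /2975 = -9555.10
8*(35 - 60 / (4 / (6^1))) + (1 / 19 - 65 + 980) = 9026 / 19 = 475.05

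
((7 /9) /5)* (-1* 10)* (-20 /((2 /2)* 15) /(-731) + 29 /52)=-446635 /513162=-0.87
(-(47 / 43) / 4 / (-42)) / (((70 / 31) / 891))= 432729 / 168560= 2.57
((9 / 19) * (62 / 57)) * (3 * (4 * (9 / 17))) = 20088 / 6137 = 3.27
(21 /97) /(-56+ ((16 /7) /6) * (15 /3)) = -441 /110192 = -0.00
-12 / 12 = -1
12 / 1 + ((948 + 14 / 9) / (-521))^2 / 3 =864556072 / 65960163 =13.11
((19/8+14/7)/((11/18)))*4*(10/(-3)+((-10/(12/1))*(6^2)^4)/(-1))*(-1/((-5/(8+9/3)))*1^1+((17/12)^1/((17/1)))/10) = 354054575/4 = 88513643.75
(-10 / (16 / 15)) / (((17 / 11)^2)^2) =-1.64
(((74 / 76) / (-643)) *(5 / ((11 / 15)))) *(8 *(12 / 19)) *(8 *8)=-8524800 / 2553353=-3.34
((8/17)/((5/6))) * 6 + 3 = 543/85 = 6.39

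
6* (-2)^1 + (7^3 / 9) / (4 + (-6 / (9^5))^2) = -2.47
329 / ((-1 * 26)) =-329 / 26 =-12.65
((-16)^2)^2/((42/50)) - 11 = 1638169/21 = 78008.05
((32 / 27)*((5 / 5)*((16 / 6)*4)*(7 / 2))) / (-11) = -3584 / 891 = -4.02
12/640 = 3/160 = 0.02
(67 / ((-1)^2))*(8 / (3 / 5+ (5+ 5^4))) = 2680 / 3153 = 0.85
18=18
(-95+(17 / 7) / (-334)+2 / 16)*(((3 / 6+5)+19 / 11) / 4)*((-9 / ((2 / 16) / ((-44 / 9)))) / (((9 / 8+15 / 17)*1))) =-3197969756 / 106379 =-30062.04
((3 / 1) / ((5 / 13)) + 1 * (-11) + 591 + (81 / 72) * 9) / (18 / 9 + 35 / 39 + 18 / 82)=38243283 / 199360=191.83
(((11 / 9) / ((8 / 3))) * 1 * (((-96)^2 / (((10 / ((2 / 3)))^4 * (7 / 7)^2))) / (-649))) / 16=-8 / 995625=-0.00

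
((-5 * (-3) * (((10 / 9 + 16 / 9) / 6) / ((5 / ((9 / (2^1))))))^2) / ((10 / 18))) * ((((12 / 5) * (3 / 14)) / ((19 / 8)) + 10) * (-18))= -15500511 / 16625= -932.36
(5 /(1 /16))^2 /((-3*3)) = -6400 /9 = -711.11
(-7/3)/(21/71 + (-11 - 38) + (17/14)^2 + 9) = 97412/1596015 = 0.06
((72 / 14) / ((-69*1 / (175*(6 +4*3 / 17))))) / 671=-34200 / 262361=-0.13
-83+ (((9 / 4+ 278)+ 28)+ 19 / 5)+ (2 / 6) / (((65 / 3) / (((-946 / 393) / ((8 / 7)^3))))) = 1497714817 / 6539520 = 229.03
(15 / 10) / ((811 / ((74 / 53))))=111 / 42983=0.00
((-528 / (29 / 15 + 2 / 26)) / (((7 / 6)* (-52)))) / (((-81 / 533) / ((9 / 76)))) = -87945 / 26068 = -3.37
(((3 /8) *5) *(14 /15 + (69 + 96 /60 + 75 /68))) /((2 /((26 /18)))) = 963157 /9792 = 98.36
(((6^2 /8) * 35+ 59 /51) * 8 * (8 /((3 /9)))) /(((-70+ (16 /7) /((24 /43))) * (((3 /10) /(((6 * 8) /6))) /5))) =-181249600 /2941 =-61628.56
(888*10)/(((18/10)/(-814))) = -12047200/3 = -4015733.33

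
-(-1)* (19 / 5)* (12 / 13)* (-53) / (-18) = 10.33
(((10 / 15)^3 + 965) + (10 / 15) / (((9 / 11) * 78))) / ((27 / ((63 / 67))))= 7115276 / 211653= 33.62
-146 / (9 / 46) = -746.22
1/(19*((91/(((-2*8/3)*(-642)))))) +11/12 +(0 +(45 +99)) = 3047819/20748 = 146.90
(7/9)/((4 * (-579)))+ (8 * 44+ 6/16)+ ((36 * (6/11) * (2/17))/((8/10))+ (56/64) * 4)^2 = 573169140817/1457787672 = 393.18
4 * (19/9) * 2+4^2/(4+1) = 904/45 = 20.09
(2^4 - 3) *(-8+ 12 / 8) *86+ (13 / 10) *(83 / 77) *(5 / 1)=-7259.99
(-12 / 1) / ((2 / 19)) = -114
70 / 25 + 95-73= 24.80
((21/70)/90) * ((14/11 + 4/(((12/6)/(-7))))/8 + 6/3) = 3/2200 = 0.00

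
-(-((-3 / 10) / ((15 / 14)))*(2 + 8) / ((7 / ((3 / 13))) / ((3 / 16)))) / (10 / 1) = -0.00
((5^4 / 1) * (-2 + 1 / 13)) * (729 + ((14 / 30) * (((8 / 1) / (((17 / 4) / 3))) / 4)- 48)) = -13928125 / 17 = -819301.47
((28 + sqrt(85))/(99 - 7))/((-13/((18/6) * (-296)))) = 222 * sqrt(85)/299 + 6216/299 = 27.63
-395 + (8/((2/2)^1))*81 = 253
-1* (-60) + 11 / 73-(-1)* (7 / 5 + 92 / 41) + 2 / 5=960672 / 14965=64.19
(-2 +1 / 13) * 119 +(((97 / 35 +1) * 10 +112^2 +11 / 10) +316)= 12669.97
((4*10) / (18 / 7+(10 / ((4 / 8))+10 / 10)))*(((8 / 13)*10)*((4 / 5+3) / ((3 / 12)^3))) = 1089536 / 429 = 2539.71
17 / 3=5.67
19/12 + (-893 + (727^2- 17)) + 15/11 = 69646097/132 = 527621.95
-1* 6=-6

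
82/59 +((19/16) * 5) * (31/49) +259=264.15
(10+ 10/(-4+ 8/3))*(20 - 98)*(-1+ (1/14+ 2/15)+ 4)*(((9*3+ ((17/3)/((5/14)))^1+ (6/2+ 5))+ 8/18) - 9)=-1189864/45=-26441.42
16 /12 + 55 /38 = 317 /114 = 2.78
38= 38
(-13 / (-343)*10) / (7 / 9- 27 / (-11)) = 1287 / 10976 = 0.12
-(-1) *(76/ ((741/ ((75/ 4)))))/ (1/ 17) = 425/ 13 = 32.69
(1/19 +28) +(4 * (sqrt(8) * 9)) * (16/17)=533/19 +1152 * sqrt(2)/17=123.89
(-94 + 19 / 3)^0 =1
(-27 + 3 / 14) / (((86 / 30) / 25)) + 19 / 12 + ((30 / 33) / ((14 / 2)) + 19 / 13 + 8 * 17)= -48770269 / 516516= -94.42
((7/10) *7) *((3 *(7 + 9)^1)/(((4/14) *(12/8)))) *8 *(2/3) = 43904/15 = 2926.93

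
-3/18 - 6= -37/6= -6.17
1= 1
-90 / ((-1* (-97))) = -90 / 97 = -0.93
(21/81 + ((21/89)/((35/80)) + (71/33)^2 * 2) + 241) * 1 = 72997976/290763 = 251.06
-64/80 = -4/5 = -0.80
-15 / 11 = -1.36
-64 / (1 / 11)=-704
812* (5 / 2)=2030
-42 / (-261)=14 / 87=0.16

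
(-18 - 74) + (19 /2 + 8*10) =-5 /2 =-2.50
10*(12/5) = 24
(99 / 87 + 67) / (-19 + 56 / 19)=-37544 / 8845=-4.24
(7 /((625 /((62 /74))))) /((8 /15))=651 /37000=0.02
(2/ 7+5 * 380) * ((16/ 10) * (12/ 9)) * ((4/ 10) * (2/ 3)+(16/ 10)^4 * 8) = 213624.41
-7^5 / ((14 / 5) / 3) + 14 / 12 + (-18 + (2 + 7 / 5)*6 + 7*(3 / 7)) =-270014 / 15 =-18000.93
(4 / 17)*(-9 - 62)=-284 / 17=-16.71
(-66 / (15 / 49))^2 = 1162084 / 25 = 46483.36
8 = 8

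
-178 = -178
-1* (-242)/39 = 242/39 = 6.21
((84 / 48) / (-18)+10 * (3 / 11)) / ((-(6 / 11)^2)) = -22913 / 2592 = -8.84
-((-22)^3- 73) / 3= 10721 / 3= 3573.67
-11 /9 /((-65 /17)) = 187 /585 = 0.32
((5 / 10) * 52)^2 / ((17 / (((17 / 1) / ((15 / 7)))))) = 4732 / 15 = 315.47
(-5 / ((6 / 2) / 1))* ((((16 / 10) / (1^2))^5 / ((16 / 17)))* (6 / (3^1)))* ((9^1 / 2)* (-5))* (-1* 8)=-835584 / 125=-6684.67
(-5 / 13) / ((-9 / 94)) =470 / 117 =4.02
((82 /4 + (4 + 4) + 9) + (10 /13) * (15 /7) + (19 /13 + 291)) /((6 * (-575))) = -60353 /627900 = -0.10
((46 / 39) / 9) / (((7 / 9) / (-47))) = -2162 / 273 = -7.92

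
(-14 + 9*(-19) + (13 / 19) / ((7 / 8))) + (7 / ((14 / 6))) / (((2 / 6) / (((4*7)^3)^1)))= 26252043 / 133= 197383.78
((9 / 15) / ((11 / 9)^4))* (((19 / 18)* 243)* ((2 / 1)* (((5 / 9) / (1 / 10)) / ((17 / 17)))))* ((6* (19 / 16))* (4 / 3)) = 106583445 / 14641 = 7279.79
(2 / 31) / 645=2 / 19995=0.00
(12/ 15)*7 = 28/ 5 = 5.60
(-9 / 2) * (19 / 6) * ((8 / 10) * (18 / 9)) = -114 / 5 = -22.80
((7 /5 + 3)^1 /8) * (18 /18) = 0.55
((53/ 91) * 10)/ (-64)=-265/ 2912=-0.09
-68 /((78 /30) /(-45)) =15300 /13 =1176.92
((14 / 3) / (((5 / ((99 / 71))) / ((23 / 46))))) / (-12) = -77 / 1420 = -0.05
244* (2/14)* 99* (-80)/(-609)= 644160/1421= 453.31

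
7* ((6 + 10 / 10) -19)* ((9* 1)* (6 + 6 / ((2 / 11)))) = -29484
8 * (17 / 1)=136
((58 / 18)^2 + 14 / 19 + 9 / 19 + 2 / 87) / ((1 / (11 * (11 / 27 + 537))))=68669.13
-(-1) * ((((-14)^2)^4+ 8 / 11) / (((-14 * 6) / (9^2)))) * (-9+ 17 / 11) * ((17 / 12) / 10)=12729234035169 / 8470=1502861161.18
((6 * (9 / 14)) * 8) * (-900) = -194400 / 7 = -27771.43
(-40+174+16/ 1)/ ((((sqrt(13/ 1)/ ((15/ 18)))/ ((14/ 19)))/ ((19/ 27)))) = 1750*sqrt(13)/ 351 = 17.98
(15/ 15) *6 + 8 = 14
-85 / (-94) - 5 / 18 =265 / 423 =0.63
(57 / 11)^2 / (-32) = -3249 / 3872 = -0.84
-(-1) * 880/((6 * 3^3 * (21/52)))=22880/1701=13.45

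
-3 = -3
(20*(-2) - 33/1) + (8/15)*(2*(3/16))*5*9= -64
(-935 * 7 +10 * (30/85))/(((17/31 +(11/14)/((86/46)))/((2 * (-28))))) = 116217231760/307309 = 378177.12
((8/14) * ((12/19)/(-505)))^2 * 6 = 13824/4511137225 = 0.00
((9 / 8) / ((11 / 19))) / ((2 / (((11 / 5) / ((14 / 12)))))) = 513 / 280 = 1.83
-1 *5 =-5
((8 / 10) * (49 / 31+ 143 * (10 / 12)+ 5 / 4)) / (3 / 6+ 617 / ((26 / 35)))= 589979 / 5023860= 0.12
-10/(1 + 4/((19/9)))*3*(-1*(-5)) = -51.82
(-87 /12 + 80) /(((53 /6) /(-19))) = -16587 /106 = -156.48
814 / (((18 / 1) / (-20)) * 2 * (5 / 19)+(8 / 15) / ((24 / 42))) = 231990 / 131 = 1770.92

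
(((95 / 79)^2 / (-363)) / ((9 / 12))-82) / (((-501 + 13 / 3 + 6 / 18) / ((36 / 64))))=836017377 / 8995477832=0.09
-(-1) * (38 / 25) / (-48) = -19 / 600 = -0.03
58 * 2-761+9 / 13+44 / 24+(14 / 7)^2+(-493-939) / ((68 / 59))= -2494133 / 1326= -1880.94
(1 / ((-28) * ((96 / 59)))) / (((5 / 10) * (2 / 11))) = -649 / 2688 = -0.24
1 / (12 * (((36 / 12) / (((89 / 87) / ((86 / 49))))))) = 4361 / 269352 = 0.02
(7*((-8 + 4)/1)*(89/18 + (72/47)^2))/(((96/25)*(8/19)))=-963960725/7634304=-126.27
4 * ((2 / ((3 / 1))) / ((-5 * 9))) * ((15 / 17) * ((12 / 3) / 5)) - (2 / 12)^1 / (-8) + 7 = 6.98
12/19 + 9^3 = 13863/19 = 729.63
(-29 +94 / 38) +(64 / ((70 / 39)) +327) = 223527 / 665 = 336.13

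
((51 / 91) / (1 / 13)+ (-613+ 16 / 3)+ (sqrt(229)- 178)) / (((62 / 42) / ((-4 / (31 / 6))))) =400.29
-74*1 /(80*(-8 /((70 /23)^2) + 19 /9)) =-81585 /110024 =-0.74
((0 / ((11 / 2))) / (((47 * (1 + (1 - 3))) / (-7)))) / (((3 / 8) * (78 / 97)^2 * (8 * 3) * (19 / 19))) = 0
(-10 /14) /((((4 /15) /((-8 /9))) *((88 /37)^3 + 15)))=2532650 /30266607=0.08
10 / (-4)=-5 / 2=-2.50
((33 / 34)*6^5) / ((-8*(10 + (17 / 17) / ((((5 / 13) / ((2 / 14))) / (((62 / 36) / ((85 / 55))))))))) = -10103940 / 111533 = -90.59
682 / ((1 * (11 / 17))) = 1054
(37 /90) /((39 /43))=1591 /3510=0.45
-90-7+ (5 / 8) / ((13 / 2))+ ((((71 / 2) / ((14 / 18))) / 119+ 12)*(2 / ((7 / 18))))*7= 15113129 / 43316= 348.90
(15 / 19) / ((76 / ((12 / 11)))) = 0.01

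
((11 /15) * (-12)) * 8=-352 /5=-70.40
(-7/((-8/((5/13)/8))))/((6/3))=35/1664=0.02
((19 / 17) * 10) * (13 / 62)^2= 16055 / 32674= 0.49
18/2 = 9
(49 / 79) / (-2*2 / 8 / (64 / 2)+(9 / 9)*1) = 448 / 711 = 0.63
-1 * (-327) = 327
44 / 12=11 / 3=3.67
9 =9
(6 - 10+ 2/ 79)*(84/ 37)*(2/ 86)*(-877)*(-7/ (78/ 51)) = -1376339244/ 1633957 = -842.34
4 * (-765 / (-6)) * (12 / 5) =1224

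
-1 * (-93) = 93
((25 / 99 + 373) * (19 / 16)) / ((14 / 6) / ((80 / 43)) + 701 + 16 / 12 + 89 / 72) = 3510440 / 5582203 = 0.63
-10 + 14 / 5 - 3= -51 / 5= -10.20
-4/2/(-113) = 2/113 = 0.02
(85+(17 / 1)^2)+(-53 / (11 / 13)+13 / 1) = 3568 / 11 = 324.36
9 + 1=10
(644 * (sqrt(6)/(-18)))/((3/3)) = -87.64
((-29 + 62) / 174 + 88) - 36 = 3027 / 58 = 52.19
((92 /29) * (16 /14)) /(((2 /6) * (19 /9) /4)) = 79488 /3857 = 20.61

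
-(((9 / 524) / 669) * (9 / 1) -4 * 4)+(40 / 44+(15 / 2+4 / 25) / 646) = 87813268747 / 5189689450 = 16.92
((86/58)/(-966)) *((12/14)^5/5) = -55728/392359415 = -0.00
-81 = -81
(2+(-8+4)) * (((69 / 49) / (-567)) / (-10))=-23 / 46305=-0.00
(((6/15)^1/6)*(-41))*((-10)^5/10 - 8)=136776/5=27355.20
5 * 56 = 280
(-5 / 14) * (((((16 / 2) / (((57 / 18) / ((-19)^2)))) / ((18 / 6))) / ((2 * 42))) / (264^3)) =-95 / 1352381184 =-0.00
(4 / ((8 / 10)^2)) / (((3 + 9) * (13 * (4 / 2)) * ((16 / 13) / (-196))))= -1225 / 384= -3.19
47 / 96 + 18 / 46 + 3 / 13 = 31909 / 28704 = 1.11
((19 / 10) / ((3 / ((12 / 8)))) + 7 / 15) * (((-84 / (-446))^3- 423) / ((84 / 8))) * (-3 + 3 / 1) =0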